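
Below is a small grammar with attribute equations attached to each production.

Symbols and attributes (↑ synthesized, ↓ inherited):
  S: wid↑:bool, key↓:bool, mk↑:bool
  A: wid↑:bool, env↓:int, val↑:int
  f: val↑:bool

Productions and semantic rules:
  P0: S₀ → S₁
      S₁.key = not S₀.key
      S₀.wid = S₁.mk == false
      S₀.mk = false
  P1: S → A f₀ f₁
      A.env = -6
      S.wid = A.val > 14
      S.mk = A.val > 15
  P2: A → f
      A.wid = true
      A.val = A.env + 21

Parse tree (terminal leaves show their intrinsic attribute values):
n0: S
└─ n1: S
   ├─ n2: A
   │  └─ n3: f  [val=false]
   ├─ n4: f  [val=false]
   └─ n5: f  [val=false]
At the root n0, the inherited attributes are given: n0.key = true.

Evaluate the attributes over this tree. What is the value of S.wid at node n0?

true

1. n0.key = true  [given at root]
2. n1.key = false  [not S₀.key]
3. n2.env = -6  [-6]
4. n3.val = false  [terminal]
5. n2.wid = true  [true]
6. n2.val = 15  [A.env + 21]
7. n4.val = false  [terminal]
8. n5.val = false  [terminal]
9. n1.wid = true  [A.val > 14]
10. n1.mk = false  [A.val > 15]
11. n0.wid = true  [S₁.mk == false]
12. n0.mk = false  [false]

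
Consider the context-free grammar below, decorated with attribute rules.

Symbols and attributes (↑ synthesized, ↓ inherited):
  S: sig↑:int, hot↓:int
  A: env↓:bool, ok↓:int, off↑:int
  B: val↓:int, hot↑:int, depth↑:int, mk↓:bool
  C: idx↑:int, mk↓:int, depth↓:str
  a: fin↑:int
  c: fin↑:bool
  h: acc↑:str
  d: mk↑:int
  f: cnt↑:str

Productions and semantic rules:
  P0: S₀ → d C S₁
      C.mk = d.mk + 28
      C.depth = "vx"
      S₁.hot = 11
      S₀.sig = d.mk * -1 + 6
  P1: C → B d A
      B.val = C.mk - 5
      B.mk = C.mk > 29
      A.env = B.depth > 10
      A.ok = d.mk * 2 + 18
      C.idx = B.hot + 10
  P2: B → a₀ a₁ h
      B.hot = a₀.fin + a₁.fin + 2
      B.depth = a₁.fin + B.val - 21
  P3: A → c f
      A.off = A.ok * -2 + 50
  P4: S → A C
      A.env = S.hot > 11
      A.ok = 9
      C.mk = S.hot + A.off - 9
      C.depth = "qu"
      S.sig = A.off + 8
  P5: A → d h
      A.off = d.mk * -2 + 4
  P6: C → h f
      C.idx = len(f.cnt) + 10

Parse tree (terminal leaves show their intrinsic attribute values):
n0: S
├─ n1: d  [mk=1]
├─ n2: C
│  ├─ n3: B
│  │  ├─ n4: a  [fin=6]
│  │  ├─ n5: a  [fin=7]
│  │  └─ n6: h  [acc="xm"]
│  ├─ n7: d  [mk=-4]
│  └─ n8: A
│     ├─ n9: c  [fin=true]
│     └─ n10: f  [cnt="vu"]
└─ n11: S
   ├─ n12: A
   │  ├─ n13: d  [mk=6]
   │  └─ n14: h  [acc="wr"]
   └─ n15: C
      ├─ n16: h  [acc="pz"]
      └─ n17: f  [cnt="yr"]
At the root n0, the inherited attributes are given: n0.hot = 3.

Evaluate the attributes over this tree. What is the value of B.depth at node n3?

1. n0.hot = 3  [given at root]
2. n1.mk = 1  [terminal]
3. n2.mk = 29  [d.mk + 28]
4. n2.depth = "vx"  ["vx"]
5. n3.val = 24  [C.mk - 5]
6. n3.mk = false  [C.mk > 29]
7. n4.fin = 6  [terminal]
8. n5.fin = 7  [terminal]
9. n6.acc = "xm"  [terminal]
10. n3.hot = 15  [a₀.fin + a₁.fin + 2]
11. n3.depth = 10  [a₁.fin + B.val - 21]
12. n7.mk = -4  [terminal]
13. n8.env = false  [B.depth > 10]
14. n8.ok = 10  [d.mk * 2 + 18]
15. n9.fin = true  [terminal]
16. n10.cnt = "vu"  [terminal]
17. n8.off = 30  [A.ok * -2 + 50]
18. n2.idx = 25  [B.hot + 10]
19. n11.hot = 11  [11]
20. n12.env = false  [S.hot > 11]
21. n12.ok = 9  [9]
22. n13.mk = 6  [terminal]
23. n14.acc = "wr"  [terminal]
24. n12.off = -8  [d.mk * -2 + 4]
25. n15.mk = -6  [S.hot + A.off - 9]
26. n15.depth = "qu"  ["qu"]
27. n16.acc = "pz"  [terminal]
28. n17.cnt = "yr"  [terminal]
29. n15.idx = 12  [len(f.cnt) + 10]
30. n11.sig = 0  [A.off + 8]
31. n0.sig = 5  [d.mk * -1 + 6]

10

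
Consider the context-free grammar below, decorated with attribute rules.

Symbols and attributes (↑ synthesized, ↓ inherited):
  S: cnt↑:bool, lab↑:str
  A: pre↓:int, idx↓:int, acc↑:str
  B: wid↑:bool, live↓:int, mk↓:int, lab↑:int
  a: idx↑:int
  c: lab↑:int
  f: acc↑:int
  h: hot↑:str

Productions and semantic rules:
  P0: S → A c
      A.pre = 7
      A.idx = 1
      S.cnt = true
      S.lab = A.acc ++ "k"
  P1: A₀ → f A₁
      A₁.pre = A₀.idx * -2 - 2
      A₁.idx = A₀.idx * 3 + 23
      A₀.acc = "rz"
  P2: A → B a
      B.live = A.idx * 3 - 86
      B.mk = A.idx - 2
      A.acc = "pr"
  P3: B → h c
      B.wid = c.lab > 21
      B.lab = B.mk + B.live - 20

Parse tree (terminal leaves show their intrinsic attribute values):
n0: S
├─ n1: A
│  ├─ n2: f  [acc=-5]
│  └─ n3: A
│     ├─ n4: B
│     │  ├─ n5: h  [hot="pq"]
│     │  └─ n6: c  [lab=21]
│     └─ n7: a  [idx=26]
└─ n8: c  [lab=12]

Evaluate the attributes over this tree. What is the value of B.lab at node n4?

-4

1. n1.pre = 7  [7]
2. n1.idx = 1  [1]
3. n2.acc = -5  [terminal]
4. n3.pre = -4  [A₀.idx * -2 - 2]
5. n3.idx = 26  [A₀.idx * 3 + 23]
6. n4.live = -8  [A.idx * 3 - 86]
7. n4.mk = 24  [A.idx - 2]
8. n5.hot = "pq"  [terminal]
9. n6.lab = 21  [terminal]
10. n4.wid = false  [c.lab > 21]
11. n4.lab = -4  [B.mk + B.live - 20]
12. n7.idx = 26  [terminal]
13. n3.acc = "pr"  ["pr"]
14. n1.acc = "rz"  ["rz"]
15. n8.lab = 12  [terminal]
16. n0.cnt = true  [true]
17. n0.lab = "rzk"  [A.acc ++ "k"]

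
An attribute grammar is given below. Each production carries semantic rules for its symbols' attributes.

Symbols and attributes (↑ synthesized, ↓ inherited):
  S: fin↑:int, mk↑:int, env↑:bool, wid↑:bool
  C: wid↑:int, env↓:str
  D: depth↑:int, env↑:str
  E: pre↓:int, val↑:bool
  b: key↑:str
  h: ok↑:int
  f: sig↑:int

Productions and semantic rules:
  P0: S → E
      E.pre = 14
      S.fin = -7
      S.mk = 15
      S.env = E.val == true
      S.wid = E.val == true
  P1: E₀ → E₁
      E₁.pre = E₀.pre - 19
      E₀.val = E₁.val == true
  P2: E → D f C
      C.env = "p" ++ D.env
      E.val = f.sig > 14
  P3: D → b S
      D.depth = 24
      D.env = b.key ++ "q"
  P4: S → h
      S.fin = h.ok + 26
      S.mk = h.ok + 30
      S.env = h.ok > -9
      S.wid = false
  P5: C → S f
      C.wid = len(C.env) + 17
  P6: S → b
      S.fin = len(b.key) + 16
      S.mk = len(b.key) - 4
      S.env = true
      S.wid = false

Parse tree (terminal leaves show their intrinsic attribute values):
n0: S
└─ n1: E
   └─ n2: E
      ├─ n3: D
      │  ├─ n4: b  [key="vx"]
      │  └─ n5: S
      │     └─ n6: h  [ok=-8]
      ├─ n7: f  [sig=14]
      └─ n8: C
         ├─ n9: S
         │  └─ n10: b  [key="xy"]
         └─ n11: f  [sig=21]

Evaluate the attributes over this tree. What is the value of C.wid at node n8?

21

1. n1.pre = 14  [14]
2. n2.pre = -5  [E₀.pre - 19]
3. n4.key = "vx"  [terminal]
4. n6.ok = -8  [terminal]
5. n5.fin = 18  [h.ok + 26]
6. n5.mk = 22  [h.ok + 30]
7. n5.env = true  [h.ok > -9]
8. n5.wid = false  [false]
9. n3.depth = 24  [24]
10. n3.env = "vxq"  [b.key ++ "q"]
11. n7.sig = 14  [terminal]
12. n8.env = "pvxq"  ["p" ++ D.env]
13. n10.key = "xy"  [terminal]
14. n9.fin = 18  [len(b.key) + 16]
15. n9.mk = -2  [len(b.key) - 4]
16. n9.env = true  [true]
17. n9.wid = false  [false]
18. n11.sig = 21  [terminal]
19. n8.wid = 21  [len(C.env) + 17]
20. n2.val = false  [f.sig > 14]
21. n1.val = false  [E₁.val == true]
22. n0.fin = -7  [-7]
23. n0.mk = 15  [15]
24. n0.env = false  [E.val == true]
25. n0.wid = false  [E.val == true]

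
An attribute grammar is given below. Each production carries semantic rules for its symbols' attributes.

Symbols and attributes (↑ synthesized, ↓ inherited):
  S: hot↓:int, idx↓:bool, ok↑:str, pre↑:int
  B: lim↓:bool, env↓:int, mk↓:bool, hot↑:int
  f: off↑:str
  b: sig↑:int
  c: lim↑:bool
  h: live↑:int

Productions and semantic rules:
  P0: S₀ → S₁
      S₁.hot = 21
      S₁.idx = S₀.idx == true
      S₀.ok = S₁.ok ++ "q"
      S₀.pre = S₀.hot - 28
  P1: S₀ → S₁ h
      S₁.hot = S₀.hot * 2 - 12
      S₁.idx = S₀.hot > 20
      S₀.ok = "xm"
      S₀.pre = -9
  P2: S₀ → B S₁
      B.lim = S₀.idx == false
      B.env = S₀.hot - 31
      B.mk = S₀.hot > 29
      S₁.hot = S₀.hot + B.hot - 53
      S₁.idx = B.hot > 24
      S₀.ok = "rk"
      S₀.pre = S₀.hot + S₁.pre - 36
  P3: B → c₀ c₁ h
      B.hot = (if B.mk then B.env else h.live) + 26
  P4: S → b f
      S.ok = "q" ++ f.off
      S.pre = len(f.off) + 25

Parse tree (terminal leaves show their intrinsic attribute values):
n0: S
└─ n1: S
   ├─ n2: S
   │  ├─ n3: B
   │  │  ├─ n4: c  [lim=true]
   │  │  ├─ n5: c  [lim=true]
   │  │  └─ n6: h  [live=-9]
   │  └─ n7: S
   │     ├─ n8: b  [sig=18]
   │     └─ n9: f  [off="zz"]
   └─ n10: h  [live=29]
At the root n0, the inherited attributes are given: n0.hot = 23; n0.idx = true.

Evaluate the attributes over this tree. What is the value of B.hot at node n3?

1. n0.hot = 23  [given at root]
2. n0.idx = true  [given at root]
3. n1.hot = 21  [21]
4. n1.idx = true  [S₀.idx == true]
5. n2.hot = 30  [S₀.hot * 2 - 12]
6. n2.idx = true  [S₀.hot > 20]
7. n3.lim = false  [S₀.idx == false]
8. n3.env = -1  [S₀.hot - 31]
9. n3.mk = true  [S₀.hot > 29]
10. n4.lim = true  [terminal]
11. n5.lim = true  [terminal]
12. n6.live = -9  [terminal]
13. n3.hot = 25  [(if B.mk then B.env else h.live) + 26]
14. n7.hot = 2  [S₀.hot + B.hot - 53]
15. n7.idx = true  [B.hot > 24]
16. n8.sig = 18  [terminal]
17. n9.off = "zz"  [terminal]
18. n7.ok = "qzz"  ["q" ++ f.off]
19. n7.pre = 27  [len(f.off) + 25]
20. n2.ok = "rk"  ["rk"]
21. n2.pre = 21  [S₀.hot + S₁.pre - 36]
22. n10.live = 29  [terminal]
23. n1.ok = "xm"  ["xm"]
24. n1.pre = -9  [-9]
25. n0.ok = "xmq"  [S₁.ok ++ "q"]
26. n0.pre = -5  [S₀.hot - 28]

25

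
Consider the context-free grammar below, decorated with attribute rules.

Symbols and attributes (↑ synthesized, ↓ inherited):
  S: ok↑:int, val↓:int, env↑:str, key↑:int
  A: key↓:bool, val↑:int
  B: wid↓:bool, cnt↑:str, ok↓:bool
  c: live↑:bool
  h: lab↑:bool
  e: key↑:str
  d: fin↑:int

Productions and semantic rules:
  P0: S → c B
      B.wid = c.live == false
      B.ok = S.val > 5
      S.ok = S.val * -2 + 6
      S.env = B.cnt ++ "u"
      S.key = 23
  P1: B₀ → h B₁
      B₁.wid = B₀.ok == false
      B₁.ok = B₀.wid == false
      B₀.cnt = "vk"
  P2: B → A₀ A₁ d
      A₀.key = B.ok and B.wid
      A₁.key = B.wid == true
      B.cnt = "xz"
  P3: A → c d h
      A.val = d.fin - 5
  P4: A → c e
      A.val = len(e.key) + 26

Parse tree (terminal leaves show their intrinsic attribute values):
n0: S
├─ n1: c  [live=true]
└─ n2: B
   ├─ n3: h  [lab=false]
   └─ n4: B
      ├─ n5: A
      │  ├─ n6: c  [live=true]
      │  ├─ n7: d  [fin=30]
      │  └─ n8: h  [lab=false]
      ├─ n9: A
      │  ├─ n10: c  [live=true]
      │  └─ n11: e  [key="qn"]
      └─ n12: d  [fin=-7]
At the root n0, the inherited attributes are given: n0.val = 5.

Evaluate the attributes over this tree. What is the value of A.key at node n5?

true

1. n0.val = 5  [given at root]
2. n1.live = true  [terminal]
3. n2.wid = false  [c.live == false]
4. n2.ok = false  [S.val > 5]
5. n3.lab = false  [terminal]
6. n4.wid = true  [B₀.ok == false]
7. n4.ok = true  [B₀.wid == false]
8. n5.key = true  [B.ok and B.wid]
9. n6.live = true  [terminal]
10. n7.fin = 30  [terminal]
11. n8.lab = false  [terminal]
12. n5.val = 25  [d.fin - 5]
13. n9.key = true  [B.wid == true]
14. n10.live = true  [terminal]
15. n11.key = "qn"  [terminal]
16. n9.val = 28  [len(e.key) + 26]
17. n12.fin = -7  [terminal]
18. n4.cnt = "xz"  ["xz"]
19. n2.cnt = "vk"  ["vk"]
20. n0.ok = -4  [S.val * -2 + 6]
21. n0.env = "vku"  [B.cnt ++ "u"]
22. n0.key = 23  [23]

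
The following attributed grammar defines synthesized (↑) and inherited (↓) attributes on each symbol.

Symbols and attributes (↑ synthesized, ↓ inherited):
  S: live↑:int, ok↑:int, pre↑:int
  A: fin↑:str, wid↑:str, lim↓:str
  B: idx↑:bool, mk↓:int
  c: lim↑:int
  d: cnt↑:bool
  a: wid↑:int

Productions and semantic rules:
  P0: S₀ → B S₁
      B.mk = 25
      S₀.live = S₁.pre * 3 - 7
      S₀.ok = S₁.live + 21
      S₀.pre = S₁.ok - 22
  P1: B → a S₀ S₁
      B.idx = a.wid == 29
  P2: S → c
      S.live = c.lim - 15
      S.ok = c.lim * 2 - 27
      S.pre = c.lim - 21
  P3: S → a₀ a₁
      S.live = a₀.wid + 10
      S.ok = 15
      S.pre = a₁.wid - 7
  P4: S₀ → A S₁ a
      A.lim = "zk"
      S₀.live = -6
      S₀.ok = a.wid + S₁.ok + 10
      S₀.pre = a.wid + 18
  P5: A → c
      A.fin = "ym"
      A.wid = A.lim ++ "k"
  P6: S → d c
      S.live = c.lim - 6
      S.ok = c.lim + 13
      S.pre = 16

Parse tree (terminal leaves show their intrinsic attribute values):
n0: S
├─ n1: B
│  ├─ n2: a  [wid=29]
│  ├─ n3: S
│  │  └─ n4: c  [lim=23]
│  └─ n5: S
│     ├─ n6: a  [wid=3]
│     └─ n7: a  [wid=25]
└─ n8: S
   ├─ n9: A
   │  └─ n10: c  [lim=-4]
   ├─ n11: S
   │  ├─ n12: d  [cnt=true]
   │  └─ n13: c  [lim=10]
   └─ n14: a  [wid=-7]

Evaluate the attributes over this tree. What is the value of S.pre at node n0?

4

1. n1.mk = 25  [25]
2. n2.wid = 29  [terminal]
3. n4.lim = 23  [terminal]
4. n3.live = 8  [c.lim - 15]
5. n3.ok = 19  [c.lim * 2 - 27]
6. n3.pre = 2  [c.lim - 21]
7. n6.wid = 3  [terminal]
8. n7.wid = 25  [terminal]
9. n5.live = 13  [a₀.wid + 10]
10. n5.ok = 15  [15]
11. n5.pre = 18  [a₁.wid - 7]
12. n1.idx = true  [a.wid == 29]
13. n9.lim = "zk"  ["zk"]
14. n10.lim = -4  [terminal]
15. n9.fin = "ym"  ["ym"]
16. n9.wid = "zkk"  [A.lim ++ "k"]
17. n12.cnt = true  [terminal]
18. n13.lim = 10  [terminal]
19. n11.live = 4  [c.lim - 6]
20. n11.ok = 23  [c.lim + 13]
21. n11.pre = 16  [16]
22. n14.wid = -7  [terminal]
23. n8.live = -6  [-6]
24. n8.ok = 26  [a.wid + S₁.ok + 10]
25. n8.pre = 11  [a.wid + 18]
26. n0.live = 26  [S₁.pre * 3 - 7]
27. n0.ok = 15  [S₁.live + 21]
28. n0.pre = 4  [S₁.ok - 22]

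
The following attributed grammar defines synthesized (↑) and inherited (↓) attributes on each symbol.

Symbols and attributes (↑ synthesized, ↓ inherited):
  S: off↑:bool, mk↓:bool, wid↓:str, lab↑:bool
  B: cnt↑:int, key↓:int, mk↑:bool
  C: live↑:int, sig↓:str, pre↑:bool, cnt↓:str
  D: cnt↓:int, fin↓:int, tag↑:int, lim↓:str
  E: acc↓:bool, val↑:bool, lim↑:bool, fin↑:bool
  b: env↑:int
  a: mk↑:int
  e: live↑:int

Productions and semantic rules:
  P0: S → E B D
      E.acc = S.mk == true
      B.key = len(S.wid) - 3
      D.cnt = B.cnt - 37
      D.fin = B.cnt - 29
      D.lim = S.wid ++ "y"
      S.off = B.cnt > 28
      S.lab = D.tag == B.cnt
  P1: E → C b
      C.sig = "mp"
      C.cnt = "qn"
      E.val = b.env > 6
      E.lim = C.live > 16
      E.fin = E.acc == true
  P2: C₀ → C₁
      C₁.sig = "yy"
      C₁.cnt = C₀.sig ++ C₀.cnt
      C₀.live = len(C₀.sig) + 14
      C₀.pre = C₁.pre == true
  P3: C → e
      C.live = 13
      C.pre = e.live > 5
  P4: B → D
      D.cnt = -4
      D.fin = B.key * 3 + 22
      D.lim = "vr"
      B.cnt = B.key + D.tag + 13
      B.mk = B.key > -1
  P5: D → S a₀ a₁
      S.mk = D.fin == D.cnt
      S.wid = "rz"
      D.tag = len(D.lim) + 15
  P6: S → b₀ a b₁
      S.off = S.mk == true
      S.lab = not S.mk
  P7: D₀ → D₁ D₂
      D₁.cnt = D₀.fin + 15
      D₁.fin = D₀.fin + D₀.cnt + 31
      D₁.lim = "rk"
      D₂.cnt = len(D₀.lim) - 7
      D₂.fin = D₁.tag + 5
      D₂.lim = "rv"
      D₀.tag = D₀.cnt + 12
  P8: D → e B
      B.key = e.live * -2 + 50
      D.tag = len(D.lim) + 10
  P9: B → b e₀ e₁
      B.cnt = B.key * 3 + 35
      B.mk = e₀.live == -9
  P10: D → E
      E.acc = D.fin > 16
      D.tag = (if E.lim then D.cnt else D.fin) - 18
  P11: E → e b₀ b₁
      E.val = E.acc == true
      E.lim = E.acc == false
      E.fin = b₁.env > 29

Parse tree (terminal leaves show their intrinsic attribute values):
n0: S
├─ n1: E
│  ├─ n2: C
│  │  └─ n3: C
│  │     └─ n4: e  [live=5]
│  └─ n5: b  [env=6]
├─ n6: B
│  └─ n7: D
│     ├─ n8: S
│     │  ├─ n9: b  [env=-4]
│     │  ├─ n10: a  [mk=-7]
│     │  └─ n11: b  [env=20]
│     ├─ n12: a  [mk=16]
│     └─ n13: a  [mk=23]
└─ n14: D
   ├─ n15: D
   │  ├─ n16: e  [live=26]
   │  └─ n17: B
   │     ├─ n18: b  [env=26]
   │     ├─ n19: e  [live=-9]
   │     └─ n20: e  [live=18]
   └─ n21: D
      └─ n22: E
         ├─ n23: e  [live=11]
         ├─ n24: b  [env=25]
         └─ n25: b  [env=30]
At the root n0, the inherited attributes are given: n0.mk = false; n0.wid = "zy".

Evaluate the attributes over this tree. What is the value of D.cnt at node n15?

15

1. n0.mk = false  [given at root]
2. n0.wid = "zy"  [given at root]
3. n1.acc = false  [S.mk == true]
4. n2.sig = "mp"  ["mp"]
5. n2.cnt = "qn"  ["qn"]
6. n3.sig = "yy"  ["yy"]
7. n3.cnt = "mpqn"  [C₀.sig ++ C₀.cnt]
8. n4.live = 5  [terminal]
9. n3.live = 13  [13]
10. n3.pre = false  [e.live > 5]
11. n2.live = 16  [len(C₀.sig) + 14]
12. n2.pre = false  [C₁.pre == true]
13. n5.env = 6  [terminal]
14. n1.val = false  [b.env > 6]
15. n1.lim = false  [C.live > 16]
16. n1.fin = false  [E.acc == true]
17. n6.key = -1  [len(S.wid) - 3]
18. n7.cnt = -4  [-4]
19. n7.fin = 19  [B.key * 3 + 22]
20. n7.lim = "vr"  ["vr"]
21. n8.mk = false  [D.fin == D.cnt]
22. n8.wid = "rz"  ["rz"]
23. n9.env = -4  [terminal]
24. n10.mk = -7  [terminal]
25. n11.env = 20  [terminal]
26. n8.off = false  [S.mk == true]
27. n8.lab = true  [not S.mk]
28. n12.mk = 16  [terminal]
29. n13.mk = 23  [terminal]
30. n7.tag = 17  [len(D.lim) + 15]
31. n6.cnt = 29  [B.key + D.tag + 13]
32. n6.mk = false  [B.key > -1]
33. n14.cnt = -8  [B.cnt - 37]
34. n14.fin = 0  [B.cnt - 29]
35. n14.lim = "zyy"  [S.wid ++ "y"]
36. n15.cnt = 15  [D₀.fin + 15]
37. n15.fin = 23  [D₀.fin + D₀.cnt + 31]
38. n15.lim = "rk"  ["rk"]
39. n16.live = 26  [terminal]
40. n17.key = -2  [e.live * -2 + 50]
41. n18.env = 26  [terminal]
42. n19.live = -9  [terminal]
43. n20.live = 18  [terminal]
44. n17.cnt = 29  [B.key * 3 + 35]
45. n17.mk = true  [e₀.live == -9]
46. n15.tag = 12  [len(D.lim) + 10]
47. n21.cnt = -4  [len(D₀.lim) - 7]
48. n21.fin = 17  [D₁.tag + 5]
49. n21.lim = "rv"  ["rv"]
50. n22.acc = true  [D.fin > 16]
51. n23.live = 11  [terminal]
52. n24.env = 25  [terminal]
53. n25.env = 30  [terminal]
54. n22.val = true  [E.acc == true]
55. n22.lim = false  [E.acc == false]
56. n22.fin = true  [b₁.env > 29]
57. n21.tag = -1  [(if E.lim then D.cnt else D.fin) - 18]
58. n14.tag = 4  [D₀.cnt + 12]
59. n0.off = true  [B.cnt > 28]
60. n0.lab = false  [D.tag == B.cnt]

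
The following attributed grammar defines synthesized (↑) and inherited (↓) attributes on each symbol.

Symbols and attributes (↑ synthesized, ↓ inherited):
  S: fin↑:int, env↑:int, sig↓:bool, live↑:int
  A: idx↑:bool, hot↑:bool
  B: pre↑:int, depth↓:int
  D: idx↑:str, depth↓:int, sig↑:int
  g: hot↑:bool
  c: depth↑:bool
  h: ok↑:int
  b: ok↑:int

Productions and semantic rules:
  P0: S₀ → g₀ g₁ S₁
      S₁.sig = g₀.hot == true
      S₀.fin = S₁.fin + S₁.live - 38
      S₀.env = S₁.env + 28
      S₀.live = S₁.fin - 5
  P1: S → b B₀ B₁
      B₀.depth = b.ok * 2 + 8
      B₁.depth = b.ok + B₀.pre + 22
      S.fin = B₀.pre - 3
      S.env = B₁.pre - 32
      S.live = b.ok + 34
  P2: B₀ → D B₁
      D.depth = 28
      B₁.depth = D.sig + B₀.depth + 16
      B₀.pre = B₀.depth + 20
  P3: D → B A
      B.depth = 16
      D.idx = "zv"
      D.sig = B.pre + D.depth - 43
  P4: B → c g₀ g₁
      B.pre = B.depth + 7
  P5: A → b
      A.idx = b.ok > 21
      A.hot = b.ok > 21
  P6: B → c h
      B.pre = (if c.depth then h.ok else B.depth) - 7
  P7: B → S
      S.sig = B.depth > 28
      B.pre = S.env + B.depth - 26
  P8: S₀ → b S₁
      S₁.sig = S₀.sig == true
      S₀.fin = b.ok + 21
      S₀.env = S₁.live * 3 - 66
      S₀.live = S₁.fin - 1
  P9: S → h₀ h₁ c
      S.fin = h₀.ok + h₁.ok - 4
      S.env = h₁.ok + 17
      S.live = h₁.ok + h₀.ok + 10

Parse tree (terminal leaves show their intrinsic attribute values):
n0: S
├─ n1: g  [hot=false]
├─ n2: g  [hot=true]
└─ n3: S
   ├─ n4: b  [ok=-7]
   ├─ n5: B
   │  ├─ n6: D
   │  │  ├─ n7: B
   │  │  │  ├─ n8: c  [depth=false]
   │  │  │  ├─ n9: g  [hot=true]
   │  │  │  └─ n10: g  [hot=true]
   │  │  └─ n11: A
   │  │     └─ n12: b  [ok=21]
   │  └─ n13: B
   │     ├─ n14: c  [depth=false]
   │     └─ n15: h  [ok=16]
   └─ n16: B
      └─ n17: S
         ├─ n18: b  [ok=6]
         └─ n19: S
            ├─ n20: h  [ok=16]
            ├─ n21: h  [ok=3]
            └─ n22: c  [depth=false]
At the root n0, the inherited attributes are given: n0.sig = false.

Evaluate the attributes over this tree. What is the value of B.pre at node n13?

1. n0.sig = false  [given at root]
2. n1.hot = false  [terminal]
3. n2.hot = true  [terminal]
4. n3.sig = false  [g₀.hot == true]
5. n4.ok = -7  [terminal]
6. n5.depth = -6  [b.ok * 2 + 8]
7. n6.depth = 28  [28]
8. n7.depth = 16  [16]
9. n8.depth = false  [terminal]
10. n9.hot = true  [terminal]
11. n10.hot = true  [terminal]
12. n7.pre = 23  [B.depth + 7]
13. n12.ok = 21  [terminal]
14. n11.idx = false  [b.ok > 21]
15. n11.hot = false  [b.ok > 21]
16. n6.idx = "zv"  ["zv"]
17. n6.sig = 8  [B.pre + D.depth - 43]
18. n13.depth = 18  [D.sig + B₀.depth + 16]
19. n14.depth = false  [terminal]
20. n15.ok = 16  [terminal]
21. n13.pre = 11  [(if c.depth then h.ok else B.depth) - 7]
22. n5.pre = 14  [B₀.depth + 20]
23. n16.depth = 29  [b.ok + B₀.pre + 22]
24. n17.sig = true  [B.depth > 28]
25. n18.ok = 6  [terminal]
26. n19.sig = true  [S₀.sig == true]
27. n20.ok = 16  [terminal]
28. n21.ok = 3  [terminal]
29. n22.depth = false  [terminal]
30. n19.fin = 15  [h₀.ok + h₁.ok - 4]
31. n19.env = 20  [h₁.ok + 17]
32. n19.live = 29  [h₁.ok + h₀.ok + 10]
33. n17.fin = 27  [b.ok + 21]
34. n17.env = 21  [S₁.live * 3 - 66]
35. n17.live = 14  [S₁.fin - 1]
36. n16.pre = 24  [S.env + B.depth - 26]
37. n3.fin = 11  [B₀.pre - 3]
38. n3.env = -8  [B₁.pre - 32]
39. n3.live = 27  [b.ok + 34]
40. n0.fin = 0  [S₁.fin + S₁.live - 38]
41. n0.env = 20  [S₁.env + 28]
42. n0.live = 6  [S₁.fin - 5]

11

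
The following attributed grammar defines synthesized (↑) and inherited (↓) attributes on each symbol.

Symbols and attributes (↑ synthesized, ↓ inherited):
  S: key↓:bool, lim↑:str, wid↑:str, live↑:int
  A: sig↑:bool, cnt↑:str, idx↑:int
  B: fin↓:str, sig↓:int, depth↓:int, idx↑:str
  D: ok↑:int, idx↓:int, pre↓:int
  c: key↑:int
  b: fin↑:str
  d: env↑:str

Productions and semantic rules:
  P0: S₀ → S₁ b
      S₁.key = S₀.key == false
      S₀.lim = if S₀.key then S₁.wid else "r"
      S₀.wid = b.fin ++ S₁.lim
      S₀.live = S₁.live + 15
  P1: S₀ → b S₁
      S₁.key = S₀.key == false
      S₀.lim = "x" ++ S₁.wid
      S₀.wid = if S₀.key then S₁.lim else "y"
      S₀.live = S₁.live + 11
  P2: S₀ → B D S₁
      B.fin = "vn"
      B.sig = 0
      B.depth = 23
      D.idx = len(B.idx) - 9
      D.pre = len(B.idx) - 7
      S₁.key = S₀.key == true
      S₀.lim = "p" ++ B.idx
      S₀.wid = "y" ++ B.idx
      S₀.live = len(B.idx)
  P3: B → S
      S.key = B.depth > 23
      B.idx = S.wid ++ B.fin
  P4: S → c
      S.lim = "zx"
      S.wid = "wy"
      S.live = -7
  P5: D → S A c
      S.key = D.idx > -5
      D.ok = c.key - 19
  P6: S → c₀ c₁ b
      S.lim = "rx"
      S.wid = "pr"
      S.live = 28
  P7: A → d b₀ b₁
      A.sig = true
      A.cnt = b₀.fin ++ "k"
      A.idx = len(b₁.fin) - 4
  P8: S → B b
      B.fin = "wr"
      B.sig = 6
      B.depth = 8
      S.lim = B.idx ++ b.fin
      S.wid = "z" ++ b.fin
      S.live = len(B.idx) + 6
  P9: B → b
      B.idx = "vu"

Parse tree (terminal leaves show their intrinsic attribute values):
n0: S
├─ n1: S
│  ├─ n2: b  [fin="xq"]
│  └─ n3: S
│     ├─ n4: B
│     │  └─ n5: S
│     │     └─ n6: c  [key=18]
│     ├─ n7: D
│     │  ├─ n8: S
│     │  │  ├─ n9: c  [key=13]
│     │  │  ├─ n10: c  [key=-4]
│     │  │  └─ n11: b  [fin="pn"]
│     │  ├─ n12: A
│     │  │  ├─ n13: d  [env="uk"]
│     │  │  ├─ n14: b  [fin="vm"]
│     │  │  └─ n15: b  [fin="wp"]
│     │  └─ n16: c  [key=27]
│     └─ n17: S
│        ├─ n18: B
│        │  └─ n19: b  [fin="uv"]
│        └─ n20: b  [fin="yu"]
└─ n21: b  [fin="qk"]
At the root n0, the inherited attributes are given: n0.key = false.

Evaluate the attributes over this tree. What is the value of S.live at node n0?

1. n0.key = false  [given at root]
2. n1.key = true  [S₀.key == false]
3. n2.fin = "xq"  [terminal]
4. n3.key = false  [S₀.key == false]
5. n4.fin = "vn"  ["vn"]
6. n4.sig = 0  [0]
7. n4.depth = 23  [23]
8. n5.key = false  [B.depth > 23]
9. n6.key = 18  [terminal]
10. n5.lim = "zx"  ["zx"]
11. n5.wid = "wy"  ["wy"]
12. n5.live = -7  [-7]
13. n4.idx = "wyvn"  [S.wid ++ B.fin]
14. n7.idx = -5  [len(B.idx) - 9]
15. n7.pre = -3  [len(B.idx) - 7]
16. n8.key = false  [D.idx > -5]
17. n9.key = 13  [terminal]
18. n10.key = -4  [terminal]
19. n11.fin = "pn"  [terminal]
20. n8.lim = "rx"  ["rx"]
21. n8.wid = "pr"  ["pr"]
22. n8.live = 28  [28]
23. n13.env = "uk"  [terminal]
24. n14.fin = "vm"  [terminal]
25. n15.fin = "wp"  [terminal]
26. n12.sig = true  [true]
27. n12.cnt = "vmk"  [b₀.fin ++ "k"]
28. n12.idx = -2  [len(b₁.fin) - 4]
29. n16.key = 27  [terminal]
30. n7.ok = 8  [c.key - 19]
31. n17.key = false  [S₀.key == true]
32. n18.fin = "wr"  ["wr"]
33. n18.sig = 6  [6]
34. n18.depth = 8  [8]
35. n19.fin = "uv"  [terminal]
36. n18.idx = "vu"  ["vu"]
37. n20.fin = "yu"  [terminal]
38. n17.lim = "vuyu"  [B.idx ++ b.fin]
39. n17.wid = "zyu"  ["z" ++ b.fin]
40. n17.live = 8  [len(B.idx) + 6]
41. n3.lim = "pwyvn"  ["p" ++ B.idx]
42. n3.wid = "ywyvn"  ["y" ++ B.idx]
43. n3.live = 4  [len(B.idx)]
44. n1.lim = "xywyvn"  ["x" ++ S₁.wid]
45. n1.wid = "pwyvn"  [if S₀.key then S₁.lim else "y"]
46. n1.live = 15  [S₁.live + 11]
47. n21.fin = "qk"  [terminal]
48. n0.lim = "r"  [if S₀.key then S₁.wid else "r"]
49. n0.wid = "qkxywyvn"  [b.fin ++ S₁.lim]
50. n0.live = 30  [S₁.live + 15]

30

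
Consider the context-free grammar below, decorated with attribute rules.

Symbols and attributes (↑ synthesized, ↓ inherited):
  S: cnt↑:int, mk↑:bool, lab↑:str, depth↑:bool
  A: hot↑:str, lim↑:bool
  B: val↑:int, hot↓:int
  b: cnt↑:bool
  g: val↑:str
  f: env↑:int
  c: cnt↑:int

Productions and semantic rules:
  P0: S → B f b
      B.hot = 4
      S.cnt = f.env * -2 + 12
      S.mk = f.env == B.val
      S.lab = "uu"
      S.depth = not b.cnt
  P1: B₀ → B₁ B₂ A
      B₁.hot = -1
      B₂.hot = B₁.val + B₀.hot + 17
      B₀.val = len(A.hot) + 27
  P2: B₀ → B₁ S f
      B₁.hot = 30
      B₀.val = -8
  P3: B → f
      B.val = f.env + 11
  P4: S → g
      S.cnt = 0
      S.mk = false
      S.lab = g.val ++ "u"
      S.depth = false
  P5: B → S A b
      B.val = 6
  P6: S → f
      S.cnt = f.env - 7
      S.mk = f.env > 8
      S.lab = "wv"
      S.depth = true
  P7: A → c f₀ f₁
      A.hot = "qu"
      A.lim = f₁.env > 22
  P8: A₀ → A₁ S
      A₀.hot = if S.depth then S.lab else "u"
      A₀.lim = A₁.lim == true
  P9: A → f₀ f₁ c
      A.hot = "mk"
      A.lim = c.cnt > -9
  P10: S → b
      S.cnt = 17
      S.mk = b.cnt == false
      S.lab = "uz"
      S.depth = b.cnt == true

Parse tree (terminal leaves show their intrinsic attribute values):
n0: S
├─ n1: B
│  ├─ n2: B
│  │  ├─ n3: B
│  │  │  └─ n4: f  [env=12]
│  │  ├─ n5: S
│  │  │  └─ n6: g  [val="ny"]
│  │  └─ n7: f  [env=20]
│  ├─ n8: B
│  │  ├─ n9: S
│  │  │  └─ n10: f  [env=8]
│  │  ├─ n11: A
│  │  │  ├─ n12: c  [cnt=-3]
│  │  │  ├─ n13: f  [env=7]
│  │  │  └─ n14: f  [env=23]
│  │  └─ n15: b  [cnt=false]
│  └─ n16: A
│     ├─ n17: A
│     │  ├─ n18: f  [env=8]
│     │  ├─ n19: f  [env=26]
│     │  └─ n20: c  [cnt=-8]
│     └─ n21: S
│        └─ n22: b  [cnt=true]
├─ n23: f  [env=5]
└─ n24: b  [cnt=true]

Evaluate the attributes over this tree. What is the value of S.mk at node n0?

false

1. n1.hot = 4  [4]
2. n2.hot = -1  [-1]
3. n3.hot = 30  [30]
4. n4.env = 12  [terminal]
5. n3.val = 23  [f.env + 11]
6. n6.val = "ny"  [terminal]
7. n5.cnt = 0  [0]
8. n5.mk = false  [false]
9. n5.lab = "nyu"  [g.val ++ "u"]
10. n5.depth = false  [false]
11. n7.env = 20  [terminal]
12. n2.val = -8  [-8]
13. n8.hot = 13  [B₁.val + B₀.hot + 17]
14. n10.env = 8  [terminal]
15. n9.cnt = 1  [f.env - 7]
16. n9.mk = false  [f.env > 8]
17. n9.lab = "wv"  ["wv"]
18. n9.depth = true  [true]
19. n12.cnt = -3  [terminal]
20. n13.env = 7  [terminal]
21. n14.env = 23  [terminal]
22. n11.hot = "qu"  ["qu"]
23. n11.lim = true  [f₁.env > 22]
24. n15.cnt = false  [terminal]
25. n8.val = 6  [6]
26. n18.env = 8  [terminal]
27. n19.env = 26  [terminal]
28. n20.cnt = -8  [terminal]
29. n17.hot = "mk"  ["mk"]
30. n17.lim = true  [c.cnt > -9]
31. n22.cnt = true  [terminal]
32. n21.cnt = 17  [17]
33. n21.mk = false  [b.cnt == false]
34. n21.lab = "uz"  ["uz"]
35. n21.depth = true  [b.cnt == true]
36. n16.hot = "uz"  [if S.depth then S.lab else "u"]
37. n16.lim = true  [A₁.lim == true]
38. n1.val = 29  [len(A.hot) + 27]
39. n23.env = 5  [terminal]
40. n24.cnt = true  [terminal]
41. n0.cnt = 2  [f.env * -2 + 12]
42. n0.mk = false  [f.env == B.val]
43. n0.lab = "uu"  ["uu"]
44. n0.depth = false  [not b.cnt]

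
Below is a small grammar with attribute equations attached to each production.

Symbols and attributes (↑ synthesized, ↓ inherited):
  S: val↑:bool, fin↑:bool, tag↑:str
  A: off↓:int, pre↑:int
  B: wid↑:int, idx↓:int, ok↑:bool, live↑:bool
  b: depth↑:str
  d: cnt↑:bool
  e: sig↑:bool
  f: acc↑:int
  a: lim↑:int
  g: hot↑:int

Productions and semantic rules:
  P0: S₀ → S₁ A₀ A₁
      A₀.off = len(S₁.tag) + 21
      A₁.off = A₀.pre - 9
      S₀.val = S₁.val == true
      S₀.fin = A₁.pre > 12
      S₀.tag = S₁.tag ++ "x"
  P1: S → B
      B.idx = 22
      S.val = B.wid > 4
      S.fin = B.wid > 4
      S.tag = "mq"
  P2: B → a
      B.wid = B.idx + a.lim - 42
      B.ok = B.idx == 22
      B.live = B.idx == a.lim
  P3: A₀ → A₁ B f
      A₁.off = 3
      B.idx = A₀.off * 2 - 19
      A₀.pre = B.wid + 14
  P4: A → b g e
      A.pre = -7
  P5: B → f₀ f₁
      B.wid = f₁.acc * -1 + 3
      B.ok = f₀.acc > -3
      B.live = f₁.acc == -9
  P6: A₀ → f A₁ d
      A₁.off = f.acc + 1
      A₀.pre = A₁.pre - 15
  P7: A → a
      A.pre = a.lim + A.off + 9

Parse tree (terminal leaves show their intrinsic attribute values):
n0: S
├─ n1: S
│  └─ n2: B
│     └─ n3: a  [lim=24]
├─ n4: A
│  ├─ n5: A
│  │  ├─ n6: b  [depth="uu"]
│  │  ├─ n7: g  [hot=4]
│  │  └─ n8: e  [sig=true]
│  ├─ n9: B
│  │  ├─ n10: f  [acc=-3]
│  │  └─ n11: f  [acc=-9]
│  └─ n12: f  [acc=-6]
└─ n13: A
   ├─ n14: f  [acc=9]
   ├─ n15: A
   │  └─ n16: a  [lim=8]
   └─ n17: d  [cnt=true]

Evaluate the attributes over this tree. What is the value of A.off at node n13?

1. n2.idx = 22  [22]
2. n3.lim = 24  [terminal]
3. n2.wid = 4  [B.idx + a.lim - 42]
4. n2.ok = true  [B.idx == 22]
5. n2.live = false  [B.idx == a.lim]
6. n1.val = false  [B.wid > 4]
7. n1.fin = false  [B.wid > 4]
8. n1.tag = "mq"  ["mq"]
9. n4.off = 23  [len(S₁.tag) + 21]
10. n5.off = 3  [3]
11. n6.depth = "uu"  [terminal]
12. n7.hot = 4  [terminal]
13. n8.sig = true  [terminal]
14. n5.pre = -7  [-7]
15. n9.idx = 27  [A₀.off * 2 - 19]
16. n10.acc = -3  [terminal]
17. n11.acc = -9  [terminal]
18. n9.wid = 12  [f₁.acc * -1 + 3]
19. n9.ok = false  [f₀.acc > -3]
20. n9.live = true  [f₁.acc == -9]
21. n12.acc = -6  [terminal]
22. n4.pre = 26  [B.wid + 14]
23. n13.off = 17  [A₀.pre - 9]
24. n14.acc = 9  [terminal]
25. n15.off = 10  [f.acc + 1]
26. n16.lim = 8  [terminal]
27. n15.pre = 27  [a.lim + A.off + 9]
28. n17.cnt = true  [terminal]
29. n13.pre = 12  [A₁.pre - 15]
30. n0.val = false  [S₁.val == true]
31. n0.fin = false  [A₁.pre > 12]
32. n0.tag = "mqx"  [S₁.tag ++ "x"]

17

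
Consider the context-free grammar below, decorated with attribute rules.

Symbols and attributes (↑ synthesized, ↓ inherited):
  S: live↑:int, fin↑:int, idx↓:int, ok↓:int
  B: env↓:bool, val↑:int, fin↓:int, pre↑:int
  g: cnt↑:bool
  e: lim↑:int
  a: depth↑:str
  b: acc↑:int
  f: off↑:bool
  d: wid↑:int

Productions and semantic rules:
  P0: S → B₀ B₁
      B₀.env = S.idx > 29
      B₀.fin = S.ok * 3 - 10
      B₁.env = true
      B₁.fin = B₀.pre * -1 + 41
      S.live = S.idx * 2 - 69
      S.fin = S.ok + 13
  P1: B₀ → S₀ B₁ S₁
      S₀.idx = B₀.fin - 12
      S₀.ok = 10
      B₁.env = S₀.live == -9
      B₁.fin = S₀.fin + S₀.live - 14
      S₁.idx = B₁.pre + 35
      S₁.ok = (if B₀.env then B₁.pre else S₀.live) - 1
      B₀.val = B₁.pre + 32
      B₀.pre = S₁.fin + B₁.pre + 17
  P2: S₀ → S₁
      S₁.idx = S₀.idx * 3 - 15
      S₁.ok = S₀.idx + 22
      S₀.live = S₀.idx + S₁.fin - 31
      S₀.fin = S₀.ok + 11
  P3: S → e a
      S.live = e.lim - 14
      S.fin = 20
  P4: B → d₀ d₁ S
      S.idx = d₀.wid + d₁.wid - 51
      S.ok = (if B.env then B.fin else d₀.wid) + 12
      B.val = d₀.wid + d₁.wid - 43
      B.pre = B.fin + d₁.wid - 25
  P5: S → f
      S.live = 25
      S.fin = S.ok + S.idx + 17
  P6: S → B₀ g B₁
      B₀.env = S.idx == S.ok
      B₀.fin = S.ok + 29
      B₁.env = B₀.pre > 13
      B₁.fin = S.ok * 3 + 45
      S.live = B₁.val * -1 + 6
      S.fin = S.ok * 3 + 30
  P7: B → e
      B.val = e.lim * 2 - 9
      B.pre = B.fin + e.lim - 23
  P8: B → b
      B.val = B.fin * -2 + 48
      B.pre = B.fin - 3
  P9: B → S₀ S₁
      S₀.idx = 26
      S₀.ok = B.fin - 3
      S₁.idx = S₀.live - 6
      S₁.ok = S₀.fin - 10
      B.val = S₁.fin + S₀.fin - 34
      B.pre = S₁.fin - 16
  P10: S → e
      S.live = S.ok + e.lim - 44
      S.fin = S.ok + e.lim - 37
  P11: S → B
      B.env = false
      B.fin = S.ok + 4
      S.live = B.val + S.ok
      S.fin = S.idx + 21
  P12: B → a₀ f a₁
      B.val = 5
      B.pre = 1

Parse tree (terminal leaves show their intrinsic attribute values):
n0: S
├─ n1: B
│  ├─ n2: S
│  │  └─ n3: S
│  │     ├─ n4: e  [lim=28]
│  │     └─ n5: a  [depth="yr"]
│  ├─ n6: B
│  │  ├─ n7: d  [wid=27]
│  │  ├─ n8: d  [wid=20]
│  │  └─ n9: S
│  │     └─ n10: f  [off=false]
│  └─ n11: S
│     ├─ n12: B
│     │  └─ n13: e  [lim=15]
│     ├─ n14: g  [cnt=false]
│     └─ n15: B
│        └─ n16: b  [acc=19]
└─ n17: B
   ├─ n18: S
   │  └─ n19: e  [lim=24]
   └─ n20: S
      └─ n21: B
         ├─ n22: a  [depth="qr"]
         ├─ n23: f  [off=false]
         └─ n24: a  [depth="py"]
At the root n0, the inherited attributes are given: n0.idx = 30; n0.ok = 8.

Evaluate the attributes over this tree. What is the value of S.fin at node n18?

9

1. n0.idx = 30  [given at root]
2. n0.ok = 8  [given at root]
3. n1.env = true  [S.idx > 29]
4. n1.fin = 14  [S.ok * 3 - 10]
5. n2.idx = 2  [B₀.fin - 12]
6. n2.ok = 10  [10]
7. n3.idx = -9  [S₀.idx * 3 - 15]
8. n3.ok = 24  [S₀.idx + 22]
9. n4.lim = 28  [terminal]
10. n5.depth = "yr"  [terminal]
11. n3.live = 14  [e.lim - 14]
12. n3.fin = 20  [20]
13. n2.live = -9  [S₀.idx + S₁.fin - 31]
14. n2.fin = 21  [S₀.ok + 11]
15. n6.env = true  [S₀.live == -9]
16. n6.fin = -2  [S₀.fin + S₀.live - 14]
17. n7.wid = 27  [terminal]
18. n8.wid = 20  [terminal]
19. n9.idx = -4  [d₀.wid + d₁.wid - 51]
20. n9.ok = 10  [(if B.env then B.fin else d₀.wid) + 12]
21. n10.off = false  [terminal]
22. n9.live = 25  [25]
23. n9.fin = 23  [S.ok + S.idx + 17]
24. n6.val = 4  [d₀.wid + d₁.wid - 43]
25. n6.pre = -7  [B.fin + d₁.wid - 25]
26. n11.idx = 28  [B₁.pre + 35]
27. n11.ok = -8  [(if B₀.env then B₁.pre else S₀.live) - 1]
28. n12.env = false  [S.idx == S.ok]
29. n12.fin = 21  [S.ok + 29]
30. n13.lim = 15  [terminal]
31. n12.val = 21  [e.lim * 2 - 9]
32. n12.pre = 13  [B.fin + e.lim - 23]
33. n14.cnt = false  [terminal]
34. n15.env = false  [B₀.pre > 13]
35. n15.fin = 21  [S.ok * 3 + 45]
36. n16.acc = 19  [terminal]
37. n15.val = 6  [B.fin * -2 + 48]
38. n15.pre = 18  [B.fin - 3]
39. n11.live = 0  [B₁.val * -1 + 6]
40. n11.fin = 6  [S.ok * 3 + 30]
41. n1.val = 25  [B₁.pre + 32]
42. n1.pre = 16  [S₁.fin + B₁.pre + 17]
43. n17.env = true  [true]
44. n17.fin = 25  [B₀.pre * -1 + 41]
45. n18.idx = 26  [26]
46. n18.ok = 22  [B.fin - 3]
47. n19.lim = 24  [terminal]
48. n18.live = 2  [S.ok + e.lim - 44]
49. n18.fin = 9  [S.ok + e.lim - 37]
50. n20.idx = -4  [S₀.live - 6]
51. n20.ok = -1  [S₀.fin - 10]
52. n21.env = false  [false]
53. n21.fin = 3  [S.ok + 4]
54. n22.depth = "qr"  [terminal]
55. n23.off = false  [terminal]
56. n24.depth = "py"  [terminal]
57. n21.val = 5  [5]
58. n21.pre = 1  [1]
59. n20.live = 4  [B.val + S.ok]
60. n20.fin = 17  [S.idx + 21]
61. n17.val = -8  [S₁.fin + S₀.fin - 34]
62. n17.pre = 1  [S₁.fin - 16]
63. n0.live = -9  [S.idx * 2 - 69]
64. n0.fin = 21  [S.ok + 13]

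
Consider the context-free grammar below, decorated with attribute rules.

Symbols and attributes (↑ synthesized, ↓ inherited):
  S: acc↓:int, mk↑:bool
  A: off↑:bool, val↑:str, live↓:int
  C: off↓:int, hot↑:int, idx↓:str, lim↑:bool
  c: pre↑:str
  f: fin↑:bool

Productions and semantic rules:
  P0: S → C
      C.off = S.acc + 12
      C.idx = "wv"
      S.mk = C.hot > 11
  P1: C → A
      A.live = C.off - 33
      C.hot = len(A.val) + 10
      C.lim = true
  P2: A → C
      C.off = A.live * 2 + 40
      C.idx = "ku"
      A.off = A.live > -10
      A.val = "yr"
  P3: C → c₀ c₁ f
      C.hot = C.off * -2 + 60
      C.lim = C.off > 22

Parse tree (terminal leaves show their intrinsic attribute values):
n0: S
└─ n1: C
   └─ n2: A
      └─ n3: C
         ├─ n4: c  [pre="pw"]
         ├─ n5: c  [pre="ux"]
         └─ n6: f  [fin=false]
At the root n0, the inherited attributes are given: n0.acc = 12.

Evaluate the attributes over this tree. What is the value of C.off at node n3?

22

1. n0.acc = 12  [given at root]
2. n1.off = 24  [S.acc + 12]
3. n1.idx = "wv"  ["wv"]
4. n2.live = -9  [C.off - 33]
5. n3.off = 22  [A.live * 2 + 40]
6. n3.idx = "ku"  ["ku"]
7. n4.pre = "pw"  [terminal]
8. n5.pre = "ux"  [terminal]
9. n6.fin = false  [terminal]
10. n3.hot = 16  [C.off * -2 + 60]
11. n3.lim = false  [C.off > 22]
12. n2.off = true  [A.live > -10]
13. n2.val = "yr"  ["yr"]
14. n1.hot = 12  [len(A.val) + 10]
15. n1.lim = true  [true]
16. n0.mk = true  [C.hot > 11]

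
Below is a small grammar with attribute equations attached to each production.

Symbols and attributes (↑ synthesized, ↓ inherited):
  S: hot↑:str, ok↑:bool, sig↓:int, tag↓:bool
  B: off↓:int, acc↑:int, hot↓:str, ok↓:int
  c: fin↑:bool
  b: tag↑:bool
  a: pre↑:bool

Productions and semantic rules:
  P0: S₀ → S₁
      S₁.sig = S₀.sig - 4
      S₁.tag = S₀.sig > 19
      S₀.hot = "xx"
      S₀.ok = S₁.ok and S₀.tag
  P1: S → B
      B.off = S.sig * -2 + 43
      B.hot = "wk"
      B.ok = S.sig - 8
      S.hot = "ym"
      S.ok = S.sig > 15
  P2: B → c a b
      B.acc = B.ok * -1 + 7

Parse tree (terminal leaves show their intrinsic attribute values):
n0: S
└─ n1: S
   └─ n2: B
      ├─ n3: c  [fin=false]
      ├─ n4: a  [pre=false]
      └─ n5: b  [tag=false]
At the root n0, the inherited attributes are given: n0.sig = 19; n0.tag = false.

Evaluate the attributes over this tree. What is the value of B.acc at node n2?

0

1. n0.sig = 19  [given at root]
2. n0.tag = false  [given at root]
3. n1.sig = 15  [S₀.sig - 4]
4. n1.tag = false  [S₀.sig > 19]
5. n2.off = 13  [S.sig * -2 + 43]
6. n2.hot = "wk"  ["wk"]
7. n2.ok = 7  [S.sig - 8]
8. n3.fin = false  [terminal]
9. n4.pre = false  [terminal]
10. n5.tag = false  [terminal]
11. n2.acc = 0  [B.ok * -1 + 7]
12. n1.hot = "ym"  ["ym"]
13. n1.ok = false  [S.sig > 15]
14. n0.hot = "xx"  ["xx"]
15. n0.ok = false  [S₁.ok and S₀.tag]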